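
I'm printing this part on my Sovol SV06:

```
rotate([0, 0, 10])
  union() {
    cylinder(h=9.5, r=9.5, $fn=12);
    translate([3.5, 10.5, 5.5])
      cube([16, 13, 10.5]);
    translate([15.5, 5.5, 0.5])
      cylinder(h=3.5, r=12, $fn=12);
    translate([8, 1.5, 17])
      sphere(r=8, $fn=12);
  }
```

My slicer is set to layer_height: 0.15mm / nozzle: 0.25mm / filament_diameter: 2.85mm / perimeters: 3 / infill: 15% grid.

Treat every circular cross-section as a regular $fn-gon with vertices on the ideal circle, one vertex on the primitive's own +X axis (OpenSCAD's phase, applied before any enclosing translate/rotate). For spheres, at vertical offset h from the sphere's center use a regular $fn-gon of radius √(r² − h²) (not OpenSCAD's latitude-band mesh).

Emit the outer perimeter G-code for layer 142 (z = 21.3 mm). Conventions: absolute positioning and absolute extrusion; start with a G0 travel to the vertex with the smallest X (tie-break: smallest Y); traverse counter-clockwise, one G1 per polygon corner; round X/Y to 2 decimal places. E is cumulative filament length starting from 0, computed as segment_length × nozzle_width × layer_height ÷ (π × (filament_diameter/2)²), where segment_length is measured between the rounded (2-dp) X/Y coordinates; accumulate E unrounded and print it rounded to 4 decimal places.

At z = 21.3 mm: the cylinder is absent (z outside [0, 9.5]); the cube at (3.5, 10.5) does not reach this height (z outside [5.5, 16]); the cylinder at (15.5, 5.5) is absent (z outside [0.5, 4]); the r=8 sphere at (8, 1.5) contributes a regular 12-gon of circumradius √(8²−4.3²) = 6.746; Taking the union: only the r=8 sphere at (8, 1.5) is present, so the union is just that shape — 1 connected region; (whole slice rotated 10° about Z — lengths, areas and connectivity unchanged). The outline is a single polygon with 12 vertices. Extrusion per mm of travel: 0.25 × 0.15 / (π × 1.425²) = 0.005878. Accumulating E over each segment gives final E = 0.2463.

G0 X0.97 Y1.69 Z21.30
G1 X2.45 Y-1.47 E0.0205
G1 X5.31 Y-3.47 E0.0410
G1 X8.79 Y-3.78 E0.0616
G1 X11.95 Y-2.30 E0.0821
G1 X13.96 Y0.56 E0.1026
G1 X14.26 Y4.04 E0.1232
G1 X12.79 Y7.20 E0.1436
G1 X9.93 Y9.21 E0.1642
G1 X6.45 Y9.51 E0.1847
G1 X3.28 Y8.03 E0.2053
G1 X1.28 Y5.17 E0.2258
G1 X0.97 Y1.69 E0.2463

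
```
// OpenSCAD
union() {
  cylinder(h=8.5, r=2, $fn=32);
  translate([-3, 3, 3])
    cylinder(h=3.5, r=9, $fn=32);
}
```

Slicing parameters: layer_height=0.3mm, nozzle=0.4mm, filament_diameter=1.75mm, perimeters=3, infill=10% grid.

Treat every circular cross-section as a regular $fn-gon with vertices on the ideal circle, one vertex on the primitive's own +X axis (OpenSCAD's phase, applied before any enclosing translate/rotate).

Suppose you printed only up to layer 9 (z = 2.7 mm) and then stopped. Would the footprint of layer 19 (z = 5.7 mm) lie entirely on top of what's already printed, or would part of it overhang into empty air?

part overhangs

Compare the two slices. At z = 2.7: the cylinder: section is a regular 32-gon, circumradius r=2 (area = (32/2)·2.000²·sin(360°/32) = 12.49 mm²); the cylinder at (-3, 3) is not intersected at this z (z outside [3, 6.5]); Combining (union): only the r=2 cylinder is present, so the union is just that shape — area = 12.49 mm². At z = 5.7: the cylinder: section is a regular 32-gon, circumradius r=2 (area = (32/2)·2.000²·sin(360°/32) = 12.49 mm²); the r=9 cylinder at (-3, 3) gives a regular 32-gon of circumradius 9 (constant along its height) (area = (32/2)·9.000²·sin(360°/32) = 252.84 mm²); Combining (union): the r=2 cylinder lies entirely inside the r=9 cylinder at (-3, 3), so the union is just the r=9 cylinder at (-3, 3) — area = 252.84 mm². Checking containment: at z = 5.7 the cross-section extends beyond the z = 2.7 cross-section by about 240.35 mm².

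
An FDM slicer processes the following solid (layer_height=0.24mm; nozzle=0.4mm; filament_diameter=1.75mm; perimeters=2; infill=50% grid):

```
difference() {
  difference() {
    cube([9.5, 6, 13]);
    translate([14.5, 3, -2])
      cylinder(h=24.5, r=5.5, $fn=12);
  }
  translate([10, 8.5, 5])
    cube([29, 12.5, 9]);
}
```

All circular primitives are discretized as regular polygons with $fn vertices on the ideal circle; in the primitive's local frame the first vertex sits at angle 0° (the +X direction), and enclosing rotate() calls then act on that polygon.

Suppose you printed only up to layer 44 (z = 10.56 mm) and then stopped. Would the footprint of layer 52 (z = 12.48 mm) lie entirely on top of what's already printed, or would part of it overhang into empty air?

entirely on top

Compare the two slices. At z = 10.56: the cube (footprint 9.5×6) is included at this height (area 57.00 mm²); the cylinder at (14.5, 3): section is a regular 12-gon, circumradius r=5.5 (area = (12/2)·5.500²·sin(360°/12) = 90.75 mm²); Subtracting the remaining from the first: starting from the 9.5×6 cube (57.00 mm²), the r=5.5 cylinder at (14.5, 3) partially overlaps it — only the 0.93 mm² overlap (of its 90.75 mm²) is removed, clipping the outline — area = 56.07 mm²; the cube at (10, 8.5) is present — its section is the full 29×12.5 rectangle (area 362.50 mm²); After the difference (first − rest): starting from that combined region (56.07 mm²), the 29×12.5 cube at (10, 8.5) misses the remaining region (no effect) — area = 56.07 mm². At z = 12.48: the 9.5×6 cube contributes its full rectangle (area 57.00 mm²); the cylinder at (14.5, 3): section is a regular 12-gon, circumradius r=5.5 (area = (12/2)·5.500²·sin(360°/12) = 90.75 mm²); After the difference (first − rest): starting from the 9.5×6 cube (57.00 mm²), the r=5.5 cylinder at (14.5, 3) partially overlaps it — only the 0.93 mm² overlap (of its 90.75 mm²) is removed, clipping the outline — area = 56.07 mm²; the 29×12.5 cube at (10, 8.5) contributes its full rectangle (area 362.50 mm²); Taking the first minus the rest: starting from that combined region (56.07 mm²), the 29×12.5 cube at (10, 8.5) misses the remaining region (no effect) — area = 56.07 mm². Checking containment: the cross-section at z = 12.48 is a subset of the cross-section at z = 10.56.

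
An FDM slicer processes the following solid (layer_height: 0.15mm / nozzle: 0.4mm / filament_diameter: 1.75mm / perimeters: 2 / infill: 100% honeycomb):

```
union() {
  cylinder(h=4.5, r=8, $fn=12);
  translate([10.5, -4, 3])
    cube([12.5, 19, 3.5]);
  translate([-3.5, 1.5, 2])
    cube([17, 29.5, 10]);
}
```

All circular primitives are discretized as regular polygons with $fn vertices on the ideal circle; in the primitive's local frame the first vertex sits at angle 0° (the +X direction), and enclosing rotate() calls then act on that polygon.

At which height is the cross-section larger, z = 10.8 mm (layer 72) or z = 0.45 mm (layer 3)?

Layer 72 (z = 10.8): the cylinder is absent (z outside [0, 4.5]); the cube at (10.5, -4) is not intersected at this z (z outside [3, 6.5]); the 17×29.5 cube at (-3.5, 1.5) contributes its full rectangle (area 501.50 mm²); Combining (union): only the 17×29.5 cube at (-3.5, 1.5) is present, so the union is just that shape — area = 501.50 mm². So its area = 501.50 mm². Layer 3 (z = 0.45): the cylinder: section is a regular 12-gon, circumradius r=8 (area = (12/2)·8.000²·sin(360°/12) = 192.00 mm²); the cube at (10.5, -4) does not reach this height (z outside [3, 6.5]); the cube at (-3.5, 1.5) is not intersected at this z (z outside [2, 12]); Taking the union: only the r=8 cylinder is present, so the union is just that shape — area = 192.00 mm². So its area = 192.00 mm². Layer 72 is larger (501.50 vs 192.00 mm²).

layer 72 (z = 10.8 mm)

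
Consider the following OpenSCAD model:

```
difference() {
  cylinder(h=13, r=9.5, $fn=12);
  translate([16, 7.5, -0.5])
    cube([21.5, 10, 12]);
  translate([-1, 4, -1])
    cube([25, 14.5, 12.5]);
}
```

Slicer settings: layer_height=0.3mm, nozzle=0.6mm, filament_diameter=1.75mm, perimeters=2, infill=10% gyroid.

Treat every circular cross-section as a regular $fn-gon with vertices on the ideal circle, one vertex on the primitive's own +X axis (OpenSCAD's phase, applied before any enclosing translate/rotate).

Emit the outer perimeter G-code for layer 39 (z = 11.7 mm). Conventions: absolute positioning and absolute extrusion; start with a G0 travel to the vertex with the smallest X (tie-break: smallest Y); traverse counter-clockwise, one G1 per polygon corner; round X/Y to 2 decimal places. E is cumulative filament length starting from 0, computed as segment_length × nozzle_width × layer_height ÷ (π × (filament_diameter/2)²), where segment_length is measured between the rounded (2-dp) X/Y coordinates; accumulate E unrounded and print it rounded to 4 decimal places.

At z = 11.7 mm: the r=9.5 cylinder contributes a regular 12-gon of circumradius 9.5; the cube at (16, 7.5) is absent (z outside [-0.5, 11.5]); the cube at (-1, 4) is not intersected at this z (z outside [-1, 11.5]); After the difference (first − rest): none of the subtracted shapes is present at this height, so the r=9.5 cylinder is unchanged — 1 connected region. The outline is a single polygon with 12 vertices. Extrusion per mm of travel: 0.6 × 0.3 / (π × 0.875²) = 0.074835. Accumulating E over each segment gives final E = 4.4168.

G0 X-9.50 Y0.00 Z11.70
G1 X-8.23 Y-4.75 E0.3680
G1 X-4.75 Y-8.23 E0.7363
G1 X0.00 Y-9.50 E1.1042
G1 X4.75 Y-8.23 E1.4722
G1 X8.23 Y-4.75 E1.8405
G1 X9.50 Y0.00 E2.2084
G1 X8.23 Y4.75 E2.5764
G1 X4.75 Y8.23 E2.9447
G1 X0.00 Y9.50 E3.3126
G1 X-4.75 Y8.23 E3.6806
G1 X-8.23 Y4.75 E4.0489
G1 X-9.50 Y0.00 E4.4168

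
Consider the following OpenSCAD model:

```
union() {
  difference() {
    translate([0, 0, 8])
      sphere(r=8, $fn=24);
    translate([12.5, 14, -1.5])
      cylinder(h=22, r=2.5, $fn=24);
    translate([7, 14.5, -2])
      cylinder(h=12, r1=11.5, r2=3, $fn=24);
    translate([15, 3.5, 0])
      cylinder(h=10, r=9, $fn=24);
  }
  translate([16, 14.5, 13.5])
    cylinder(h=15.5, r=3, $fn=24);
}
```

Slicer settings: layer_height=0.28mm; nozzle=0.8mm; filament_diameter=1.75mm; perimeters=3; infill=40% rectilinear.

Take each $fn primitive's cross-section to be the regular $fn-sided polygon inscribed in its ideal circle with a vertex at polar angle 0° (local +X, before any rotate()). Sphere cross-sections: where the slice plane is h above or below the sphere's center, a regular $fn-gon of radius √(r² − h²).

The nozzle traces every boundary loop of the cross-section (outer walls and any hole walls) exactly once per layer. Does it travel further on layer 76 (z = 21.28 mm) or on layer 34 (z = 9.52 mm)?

layer 34 (z = 9.52 mm)

Layer 76 (z = 21.28): the sphere is not intersected at this z (|z−center|=13.280 > r=8); the cylinder at (12.5, 14) is absent (z outside [-1.5, 20.5]); the cone at (7, 14.5) is absent (z outside [-2, 10]); the cylinder at (15, 3.5) does not reach this height (z outside [0, 10]); After the difference (first − rest): the first operand is absent here, so nothing remains; the r=3 cylinder at (16, 14.5) gives a regular 24-gon of circumradius 3 (constant along its height) (perimeter = 2·24·3.000·sin(180°/24) = 18.80 mm); Taking the union: only the r=3 cylinder at (16, 14.5) is present, so the union is just that shape — boundary = 18.80 mm. So its perimeter = 18.80 mm. Layer 34 (z = 9.52): the sphere: section is a regular 24-gon, circumradius = √(r²−h²) = √(8²−1.52²) = 7.854 (perimeter = 2·24·7.854·sin(180°/24) = 49.21 mm); the r=2.5 cylinder at (12.5, 14) contributes a regular 24-gon of circumradius 2.5 (perimeter = 2·24·2.500·sin(180°/24) = 15.66 mm); the cone at (7, 14.5) contributes a regular 24-gon of circumradius 3.340 (interpolated between r1=11.5 and r2=3 at t=0.960) (perimeter = 2·24·3.340·sin(180°/24) = 20.93 mm); the r=9 cylinder at (15, 3.5) gives a regular 24-gon of circumradius 9 (constant along its height) (perimeter = 2·24·9.000·sin(180°/24) = 56.39 mm); Subtracting the remaining from the first: starting from the r=8 sphere, the r=2.5 cylinder at (12.5, 14) misses the remaining region (no effect); the cone at (7, 14.5) misses the remaining region (no effect); the r=9 cylinder at (15, 3.5) partially overlaps it — only the 6.00 mm² overlap (of its 251.57 mm²) is removed, clipping the outline — boundary = 49.17 mm; the cylinder at (16, 14.5) is absent (z outside [13.5, 29]); Taking the union: only that combined region is present, so the union is just that shape — boundary = 49.17 mm. So its perimeter = 49.17 mm. Layer 34 is larger (49.17 vs 18.80 mm).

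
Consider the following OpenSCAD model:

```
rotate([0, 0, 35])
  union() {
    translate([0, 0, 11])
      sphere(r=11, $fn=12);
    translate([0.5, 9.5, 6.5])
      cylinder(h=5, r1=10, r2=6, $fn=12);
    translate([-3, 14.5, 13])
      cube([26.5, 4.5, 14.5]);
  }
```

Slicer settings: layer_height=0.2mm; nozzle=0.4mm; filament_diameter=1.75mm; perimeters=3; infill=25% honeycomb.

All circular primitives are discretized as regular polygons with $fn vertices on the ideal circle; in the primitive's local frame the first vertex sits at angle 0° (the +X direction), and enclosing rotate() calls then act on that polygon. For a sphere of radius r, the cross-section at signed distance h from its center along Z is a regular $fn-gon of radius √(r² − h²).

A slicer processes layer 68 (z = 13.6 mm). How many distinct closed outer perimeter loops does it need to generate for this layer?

At z = 13.6 mm: the r=11 sphere contributes a regular 12-gon of circumradius √(11²−2.6²) = 10.688; the cone at (0.5, 9.5) is not intersected at this z (z outside [6.5, 11.5]); the cube at (-3, 14.5) is present — its section is the full 26.5×4.5 rectangle; Merging all regions: the 2 present regions are separate (no shared area or edge), so areas and boundary lengths simply add and each stays a separate island — 2 connected regions; (rotated 35° about Z; rotation is an isometry so areas/perimeters/island counts are preserved). The result has 2 disconnected regions.

2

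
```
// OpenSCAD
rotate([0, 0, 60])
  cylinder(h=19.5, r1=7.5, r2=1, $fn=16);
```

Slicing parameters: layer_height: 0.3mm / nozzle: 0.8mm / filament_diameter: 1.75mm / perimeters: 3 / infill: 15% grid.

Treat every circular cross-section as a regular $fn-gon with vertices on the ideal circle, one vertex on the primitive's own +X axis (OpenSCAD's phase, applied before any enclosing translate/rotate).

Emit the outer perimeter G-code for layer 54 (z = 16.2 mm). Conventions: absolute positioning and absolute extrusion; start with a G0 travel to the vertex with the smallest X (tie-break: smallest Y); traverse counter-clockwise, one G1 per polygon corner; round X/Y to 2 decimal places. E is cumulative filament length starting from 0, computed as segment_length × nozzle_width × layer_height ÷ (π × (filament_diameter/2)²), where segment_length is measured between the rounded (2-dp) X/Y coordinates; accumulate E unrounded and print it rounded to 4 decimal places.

At z = 16.2 mm: the cone contributes a regular 16-gon of circumradius 2.100 (interpolated between r1=7.5 and r2=1 at t=0.831); (rotated 60° about Z; rotation is an isometry so areas/perimeters/island counts are preserved). The outline is a single polygon with 16 vertices. Extrusion per mm of travel: 0.8 × 0.3 / (π × 0.875²) = 0.099780. Accumulating E over each segment gives final E = 1.3087.

G0 X-2.08 Y0.27 Z16.20
G1 X-2.03 Y-0.54 E0.0810
G1 X-1.67 Y-1.28 E0.1631
G1 X-1.05 Y-1.82 E0.2451
G1 X-0.27 Y-2.08 E0.3272
G1 X0.54 Y-2.03 E0.4081
G1 X1.28 Y-1.67 E0.4903
G1 X1.82 Y-1.05 E0.5723
G1 X2.08 Y-0.27 E0.6543
G1 X2.03 Y0.54 E0.7353
G1 X1.67 Y1.28 E0.8174
G1 X1.05 Y1.82 E0.8995
G1 X0.27 Y2.08 E0.9815
G1 X-0.54 Y2.03 E1.0625
G1 X-1.28 Y1.67 E1.1446
G1 X-1.82 Y1.05 E1.2266
G1 X-2.08 Y0.27 E1.3087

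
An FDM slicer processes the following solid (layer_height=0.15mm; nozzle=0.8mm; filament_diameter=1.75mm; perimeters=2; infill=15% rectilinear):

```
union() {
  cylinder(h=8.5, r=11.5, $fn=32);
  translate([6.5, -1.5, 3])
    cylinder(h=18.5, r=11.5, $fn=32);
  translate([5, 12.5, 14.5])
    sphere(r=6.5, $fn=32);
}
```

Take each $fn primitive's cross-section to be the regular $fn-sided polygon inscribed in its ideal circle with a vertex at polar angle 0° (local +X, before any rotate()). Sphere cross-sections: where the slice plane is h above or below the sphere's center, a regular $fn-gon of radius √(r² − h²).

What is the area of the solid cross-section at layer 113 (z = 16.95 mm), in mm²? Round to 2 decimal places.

503.72 mm²

At z = 16.95 mm: the cylinder does not reach this height (z outside [0, 8.5]); the cylinder at (6.5, -1.5): section is a regular 32-gon, circumradius r=11.5 (area = (32/2)·11.500²·sin(360°/32) = 412.81 mm²); the r=6.5 sphere at (5, 12.5) contributes a regular 32-gon of circumradius √(6.5²−2.45²) = 6.021 (area = (32/2)·6.021²·sin(360°/32) = 113.14 mm²); Combining (union): the regions partially overlap — summed areas 525.96 mm² minus the doubly-counted overlap 22.24 mm² gives 503.72 mm² — area = 503.72 mm². Overall, the cross-section is a single solid region. Net area = 503.72 mm².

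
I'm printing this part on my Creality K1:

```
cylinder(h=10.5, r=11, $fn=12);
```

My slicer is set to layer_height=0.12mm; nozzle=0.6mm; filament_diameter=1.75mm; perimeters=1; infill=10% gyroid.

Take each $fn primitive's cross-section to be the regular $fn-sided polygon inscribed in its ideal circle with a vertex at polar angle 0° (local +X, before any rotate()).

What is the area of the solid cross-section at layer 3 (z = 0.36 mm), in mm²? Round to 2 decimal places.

At z = 0.36 mm: the r=11 cylinder contributes a regular 12-gon of circumradius 11 (area = (12/2)·11.000²·sin(360°/12) = 363.00 mm²). Overall, the cross-section is a single solid region. Net area = 363.00 mm².

363.00 mm²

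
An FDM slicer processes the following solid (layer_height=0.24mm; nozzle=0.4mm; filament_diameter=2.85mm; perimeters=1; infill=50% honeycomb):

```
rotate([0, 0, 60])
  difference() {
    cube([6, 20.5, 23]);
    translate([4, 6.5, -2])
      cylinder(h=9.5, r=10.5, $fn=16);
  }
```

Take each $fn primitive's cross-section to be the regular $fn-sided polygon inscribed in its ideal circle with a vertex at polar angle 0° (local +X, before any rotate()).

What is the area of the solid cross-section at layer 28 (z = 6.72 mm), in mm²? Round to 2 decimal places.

22.99 mm²

At z = 6.72 mm: the 6×20.5 cube contributes its full rectangle (area 123.00 mm²); the r=10.5 cylinder at (4, 6.5) contributes a regular 16-gon of circumradius 10.5 (area = (16/2)·10.500²·sin(360°/16) = 337.53 mm²); After the difference (first − rest): starting from the 6×20.5 cube (123.00 mm²), the r=10.5 cylinder at (4, 6.5) partially overlaps it — only the 100.01 mm² overlap (of its 337.53 mm²) is removed, clipping the outline — area = 22.99 mm²; (rotated 60° about Z; rotation is an isometry so areas/perimeters/island counts are preserved). Overall, the cross-section is a single solid region. Net area = 22.99 mm².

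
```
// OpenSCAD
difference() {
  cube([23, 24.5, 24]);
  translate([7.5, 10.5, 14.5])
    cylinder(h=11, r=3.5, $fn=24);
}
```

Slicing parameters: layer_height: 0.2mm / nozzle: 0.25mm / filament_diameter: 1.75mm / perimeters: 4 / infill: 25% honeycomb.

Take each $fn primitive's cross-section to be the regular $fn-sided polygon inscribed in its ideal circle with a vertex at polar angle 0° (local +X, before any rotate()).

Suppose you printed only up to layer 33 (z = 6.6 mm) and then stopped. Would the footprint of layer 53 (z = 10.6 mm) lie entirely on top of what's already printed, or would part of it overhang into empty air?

entirely on top

Compare the two slices. At z = 6.6: the cube is present — its section is the full 23×24.5 rectangle (area 563.50 mm²); the cylinder at (7.5, 10.5) does not reach this height (z outside [14.5, 25.5]); Subtracting the remaining from the first: none of the subtracted shapes is present at this height, so the 23×24.5 cube is unchanged — area = 563.50 mm². At z = 10.6: the cube (footprint 23×24.5) is included at this height (area 563.50 mm²); the cylinder at (7.5, 10.5) does not reach this height (z outside [14.5, 25.5]); Taking the first minus the rest: none of the subtracted shapes is present at this height, so the 23×24.5 cube is unchanged — area = 563.50 mm². Checking containment: the cross-section at z = 10.6 is a subset of the cross-section at z = 6.6.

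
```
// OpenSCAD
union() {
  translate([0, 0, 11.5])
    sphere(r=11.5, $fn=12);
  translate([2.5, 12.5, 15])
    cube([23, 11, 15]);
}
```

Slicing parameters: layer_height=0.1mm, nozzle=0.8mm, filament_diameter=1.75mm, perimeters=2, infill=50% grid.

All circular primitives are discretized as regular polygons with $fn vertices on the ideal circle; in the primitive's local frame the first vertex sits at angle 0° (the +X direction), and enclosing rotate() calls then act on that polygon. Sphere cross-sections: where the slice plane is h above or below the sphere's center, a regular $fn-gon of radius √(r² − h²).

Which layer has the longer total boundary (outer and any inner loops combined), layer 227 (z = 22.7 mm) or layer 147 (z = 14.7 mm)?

Layer 227 (z = 22.7): the r=11.5 sphere contributes a regular 12-gon of circumradius √(11.5²−11.2²) = 2.610 (perimeter = 2·12·2.610·sin(180°/12) = 16.21 mm); the 23×11 cube at (2.5, 12.5) contributes its full rectangle (perimeter 68.00 mm); Merging all regions: the 2 present regions are separate (no shared area or edge), so areas and boundary lengths simply add and each stays a separate island — boundary = 84.21 mm. So its perimeter = 84.21 mm. Layer 147 (z = 14.7): the sphere: section is a regular 12-gon, circumradius = √(r²−h²) = √(11.5²−3.2²) = 11.046 (perimeter = 2·12·11.046·sin(180°/12) = 68.61 mm); the cube at (2.5, 12.5) is not intersected at this z (z outside [15, 30]); Merging all regions: only the r=11.5 sphere is present, so the union is just that shape — boundary = 68.61 mm. So its perimeter = 68.61 mm. Layer 227 is larger (84.21 vs 68.61 mm).

layer 227 (z = 22.7 mm)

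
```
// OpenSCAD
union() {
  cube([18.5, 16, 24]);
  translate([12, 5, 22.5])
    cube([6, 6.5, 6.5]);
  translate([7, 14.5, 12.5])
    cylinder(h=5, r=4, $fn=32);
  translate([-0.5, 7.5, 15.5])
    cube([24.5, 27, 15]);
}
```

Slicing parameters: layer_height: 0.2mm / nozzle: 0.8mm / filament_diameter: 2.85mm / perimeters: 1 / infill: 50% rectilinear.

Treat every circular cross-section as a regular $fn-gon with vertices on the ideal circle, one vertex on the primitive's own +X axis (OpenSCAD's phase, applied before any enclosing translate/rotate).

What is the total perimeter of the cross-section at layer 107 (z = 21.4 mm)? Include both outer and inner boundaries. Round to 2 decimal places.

118.00 mm

At z = 21.4 mm: the cube is present — its section is the full 18.5×16 rectangle (perimeter 69.00 mm); the cube at (12, 5) does not reach this height (z outside [22.5, 29]); the cylinder at (7, 14.5) does not reach this height (z outside [12.5, 17.5]); the 24.5×27 cube at (-0.5, 7.5) contributes its full rectangle (perimeter 103.00 mm); Combining (union): the regions partially overlap (shared area 157.25 mm²), so the edge portions inside another operand are dropped and the merged outline is re-measured after clipping — boundary = 118.00 mm. Overall, the cross-section is a single solid region. Total boundary length (outer) = 118.00 mm.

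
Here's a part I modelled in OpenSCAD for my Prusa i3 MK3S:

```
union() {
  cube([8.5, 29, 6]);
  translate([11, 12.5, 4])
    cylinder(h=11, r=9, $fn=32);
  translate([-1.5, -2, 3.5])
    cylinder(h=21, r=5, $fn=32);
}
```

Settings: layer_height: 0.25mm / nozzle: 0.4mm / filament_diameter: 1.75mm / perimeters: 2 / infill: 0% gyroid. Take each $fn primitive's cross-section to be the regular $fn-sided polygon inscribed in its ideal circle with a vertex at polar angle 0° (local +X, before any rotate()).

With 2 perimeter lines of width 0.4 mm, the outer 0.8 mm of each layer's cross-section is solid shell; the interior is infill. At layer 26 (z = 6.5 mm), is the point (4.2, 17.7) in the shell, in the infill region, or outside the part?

At z = 6.5 mm: the cube is not intersected at this z (z outside [0, 6]); the r=9 cylinder at (11, 12.5) contributes a regular 32-gon of circumradius 9; the r=5 cylinder at (-1.5, -2) gives a regular 32-gon of circumradius 5 (constant along its height); Combining (union): the 2 present regions are separate (no shared area or edge), so areas and boundary lengths simply add and each stays a separate island — 2 connected regions. Overall, the cross-section has 2 separate islands. The nearest boundary edge runs (3.52, 17.50)→(4.64, 18.86); distance from the point to it = 0.40 mm. (Shell/infill is judged within the island containing the point — the largest one.) The point is inside the cross-section, 0.40 mm from the nearest boundary — within the 0.8 mm shell band (2 × 0.4).

shell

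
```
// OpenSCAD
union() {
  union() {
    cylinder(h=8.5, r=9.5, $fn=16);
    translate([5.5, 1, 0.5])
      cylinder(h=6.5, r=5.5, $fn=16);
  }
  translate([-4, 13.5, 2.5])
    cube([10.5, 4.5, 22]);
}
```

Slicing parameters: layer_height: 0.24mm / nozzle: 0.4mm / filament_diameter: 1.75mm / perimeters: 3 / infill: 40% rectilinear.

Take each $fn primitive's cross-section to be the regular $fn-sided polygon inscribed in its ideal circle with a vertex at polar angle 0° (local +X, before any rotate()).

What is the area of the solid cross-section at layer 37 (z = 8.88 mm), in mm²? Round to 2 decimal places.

At z = 8.88 mm: the cylinder does not reach this height (z outside [0, 8.5]); the cylinder at (5.5, 1) is absent (z outside [0.5, 7]); Taking the union: nothing is present at this height; the cube at (-4, 13.5) (footprint 10.5×4.5) is included at this height (area 47.25 mm²); Merging all regions: only the 10.5×4.5 cube at (-4, 13.5) is present, so the union is just that shape — area = 47.25 mm². Overall, the cross-section is a single solid region. Net area = 47.25 mm².

47.25 mm²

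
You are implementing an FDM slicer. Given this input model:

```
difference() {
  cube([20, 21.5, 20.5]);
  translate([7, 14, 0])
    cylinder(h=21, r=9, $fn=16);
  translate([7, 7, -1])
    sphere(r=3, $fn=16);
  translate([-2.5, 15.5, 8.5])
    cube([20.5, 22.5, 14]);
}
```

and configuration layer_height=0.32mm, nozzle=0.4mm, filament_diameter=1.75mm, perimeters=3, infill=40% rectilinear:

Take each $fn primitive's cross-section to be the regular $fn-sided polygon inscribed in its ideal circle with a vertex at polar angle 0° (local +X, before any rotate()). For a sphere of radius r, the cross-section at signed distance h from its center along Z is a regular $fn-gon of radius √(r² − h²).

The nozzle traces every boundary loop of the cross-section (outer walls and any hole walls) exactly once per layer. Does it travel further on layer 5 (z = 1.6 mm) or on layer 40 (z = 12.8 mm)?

layer 5 (z = 1.6 mm)

Layer 5 (z = 1.6): the 20×21.5 cube contributes its full rectangle (perimeter 83.00 mm); the r=9 cylinder at (7, 14) contributes a regular 16-gon of circumradius 9 (perimeter = 2·16·9.000·sin(180°/16) = 56.19 mm); the sphere at (7, 7): section is a regular 16-gon, circumradius = √(r²−h²) = √(3²−2.6²) = 1.497 (perimeter = 2·16·1.497·sin(180°/16) = 9.34 mm); the cube at (-2.5, 15.5) is not intersected at this z (z outside [8.5, 22.5]); After the difference (first − rest): starting from the 20×21.5 cube, the r=9 cylinder at (7, 14) partially overlaps it — only the 225.01 mm² overlap (of its 247.98 mm²) is removed, clipping the outline; the r=3 sphere at (7, 7) misses the remaining region (no effect) — boundary = 97.32 mm. So its perimeter = 97.32 mm. Layer 40 (z = 12.8): the cube (footprint 20×21.5) is included at this height (perimeter 83.00 mm); the r=9 cylinder at (7, 14) gives a regular 16-gon of circumradius 9 (constant along its height) (perimeter = 2·16·9.000·sin(180°/16) = 56.19 mm); the sphere at (7, 7) is absent (|z−center|=13.800 > r=3); the 20.5×22.5 cube at (-2.5, 15.5) contributes its full rectangle (perimeter 86.00 mm); Subtracting the remaining from the first: starting from the 20×21.5 cube, the r=9 cylinder at (7, 14) partially overlaps it — only the 225.01 mm² overlap (of its 247.98 mm²) is removed, clipping the outline; the 20.5×22.5 cube at (-2.5, 15.5) partially overlaps it — only the 23.76 mm² overlap (of its 461.25 mm²) is removed, clipping the outline — boundary = 84.13 mm. So its perimeter = 84.13 mm. Layer 5 is larger (97.32 vs 84.13 mm).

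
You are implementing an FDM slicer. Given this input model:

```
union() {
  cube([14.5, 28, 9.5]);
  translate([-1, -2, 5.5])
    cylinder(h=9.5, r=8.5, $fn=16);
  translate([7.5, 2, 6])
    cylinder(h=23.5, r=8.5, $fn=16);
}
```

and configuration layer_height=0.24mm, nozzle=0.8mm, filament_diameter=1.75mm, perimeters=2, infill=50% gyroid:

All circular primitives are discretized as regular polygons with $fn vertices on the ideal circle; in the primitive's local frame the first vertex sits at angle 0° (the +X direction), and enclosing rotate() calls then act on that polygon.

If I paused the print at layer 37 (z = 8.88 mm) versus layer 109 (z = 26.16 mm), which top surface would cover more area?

Layer 37 (z = 8.88): the cube is present — its section is the full 14.5×28 rectangle (area 406.00 mm²); the r=8.5 cylinder at (-1, -2) gives a regular 16-gon of circumradius 8.5 (constant along its height) (area = (16/2)·8.500²·sin(360°/16) = 221.19 mm²); the r=8.5 cylinder at (7.5, 2) gives a regular 16-gon of circumradius 8.5 (constant along its height) (area = (16/2)·8.500²·sin(360°/16) = 221.19 mm²); Combining (union): the regions partially overlap — summed areas 848.38 mm² minus the doubly-counted overlap 205.23 mm² gives 643.15 mm² — area = 643.15 mm². So its area = 643.15 mm². Layer 109 (z = 26.16): the cube is absent (z outside [0, 9.5]); the cylinder at (-1, -2) is not intersected at this z (z outside [5.5, 15]); the r=8.5 cylinder at (7.5, 2) gives a regular 16-gon of circumradius 8.5 (constant along its height) (area = (16/2)·8.500²·sin(360°/16) = 221.19 mm²); Merging all regions: only the r=8.5 cylinder at (7.5, 2) is present, so the union is just that shape — area = 221.19 mm². So its area = 221.19 mm². Layer 37 is larger (643.15 vs 221.19 mm²).

layer 37 (z = 8.88 mm)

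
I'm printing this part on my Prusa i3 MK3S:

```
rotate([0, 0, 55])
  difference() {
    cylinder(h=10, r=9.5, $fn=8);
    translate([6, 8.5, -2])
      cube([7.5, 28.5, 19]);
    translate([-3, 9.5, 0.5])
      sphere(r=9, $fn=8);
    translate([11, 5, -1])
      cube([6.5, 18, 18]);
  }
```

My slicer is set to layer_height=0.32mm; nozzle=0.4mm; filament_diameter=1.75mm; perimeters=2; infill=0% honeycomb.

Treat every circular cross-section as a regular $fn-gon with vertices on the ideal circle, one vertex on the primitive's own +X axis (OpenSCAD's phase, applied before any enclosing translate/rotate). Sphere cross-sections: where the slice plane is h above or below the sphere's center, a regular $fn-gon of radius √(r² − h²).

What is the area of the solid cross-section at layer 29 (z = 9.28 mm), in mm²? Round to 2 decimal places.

253.78 mm²

At z = 9.28 mm: the r=9.5 cylinder gives a regular 8-gon of circumradius 9.5 (constant along its height) (area = (8/2)·9.500²·sin(360°/8) = 255.27 mm²); the 7.5×28.5 cube at (6, 8.5) contributes its full rectangle (area 213.75 mm²); the r=9 sphere at (-3, 9.5) slices to a regular 8-gon of circumradius 1.978 (√(r²−h²) with h=8.78 from center) (area = (8/2)·1.978²·sin(360°/8) = 11.06 mm²); the cube at (11, 5) (footprint 6.5×18) is included at this height (area 117.00 mm²); Subtracting the remaining from the first: starting from the r=9.5 cylinder (255.27 mm²), the 7.5×28.5 cube at (6, 8.5) misses the remaining region (no effect); the r=9 sphere at (-3, 9.5) partially overlaps it — only the 1.49 mm² overlap (of its 11.06 mm²) is removed, clipping the outline; the 6.5×18 cube at (11, 5) misses the remaining region (no effect) — area = 253.78 mm²; (whole slice rotated 55° about Z — lengths, areas and connectivity unchanged). Overall, the cross-section is a single solid region. Net area = 253.78 mm².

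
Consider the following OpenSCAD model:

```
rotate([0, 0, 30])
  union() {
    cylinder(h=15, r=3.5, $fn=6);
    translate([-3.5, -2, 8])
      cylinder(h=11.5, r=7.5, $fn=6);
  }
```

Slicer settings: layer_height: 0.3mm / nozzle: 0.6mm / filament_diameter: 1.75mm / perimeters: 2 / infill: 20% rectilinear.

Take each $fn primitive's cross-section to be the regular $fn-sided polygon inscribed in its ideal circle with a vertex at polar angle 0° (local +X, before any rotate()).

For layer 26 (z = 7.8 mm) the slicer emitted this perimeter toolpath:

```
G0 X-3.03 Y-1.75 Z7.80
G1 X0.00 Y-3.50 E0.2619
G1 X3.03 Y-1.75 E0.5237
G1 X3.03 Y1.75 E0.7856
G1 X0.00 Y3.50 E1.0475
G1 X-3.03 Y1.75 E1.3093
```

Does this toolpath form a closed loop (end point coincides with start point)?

no

Start point (G0): (-3.03, -1.75). End point (last G1): the path does not return to the start — open.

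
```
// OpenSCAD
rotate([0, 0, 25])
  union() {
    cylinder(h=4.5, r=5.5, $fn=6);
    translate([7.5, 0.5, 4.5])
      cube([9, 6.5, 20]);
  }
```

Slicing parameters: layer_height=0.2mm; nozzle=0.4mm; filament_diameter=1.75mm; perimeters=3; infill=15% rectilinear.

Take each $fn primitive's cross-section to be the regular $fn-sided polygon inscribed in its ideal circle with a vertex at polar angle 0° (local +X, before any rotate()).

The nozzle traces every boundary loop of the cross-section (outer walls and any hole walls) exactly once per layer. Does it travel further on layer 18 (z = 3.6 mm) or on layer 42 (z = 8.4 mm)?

layer 18 (z = 3.6 mm)

Layer 18 (z = 3.6): the r=5.5 cylinder gives a regular 6-gon of circumradius 5.5 (constant along its height) (perimeter = 2·6·5.500·sin(180°/6) = 33.00 mm); the cube at (7.5, 0.5) does not reach this height (z outside [4.5, 24.5]); Combining (union): only the r=5.5 cylinder is present, so the union is just that shape — boundary = 33.00 mm; (rotated 25° about Z; rotation is an isometry so areas/perimeters/island counts are preserved). So its perimeter = 33.00 mm. Layer 42 (z = 8.4): the cylinder does not reach this height (z outside [0, 4.5]); the 9×6.5 cube at (7.5, 0.5) contributes its full rectangle (perimeter 31.00 mm); Taking the union: only the 9×6.5 cube at (7.5, 0.5) is present, so the union is just that shape — boundary = 31.00 mm; (whole slice rotated 25° about Z — lengths, areas and connectivity unchanged). So its perimeter = 31.00 mm. Layer 18 is larger (33.00 vs 31.00 mm).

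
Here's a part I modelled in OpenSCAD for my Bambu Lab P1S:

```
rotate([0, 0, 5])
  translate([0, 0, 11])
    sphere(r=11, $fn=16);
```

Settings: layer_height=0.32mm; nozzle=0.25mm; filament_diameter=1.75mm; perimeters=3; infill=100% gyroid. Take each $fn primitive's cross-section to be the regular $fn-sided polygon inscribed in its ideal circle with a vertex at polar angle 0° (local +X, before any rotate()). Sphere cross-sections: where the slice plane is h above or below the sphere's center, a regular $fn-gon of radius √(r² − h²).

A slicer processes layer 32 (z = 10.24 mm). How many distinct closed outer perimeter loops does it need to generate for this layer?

At z = 10.24 mm: the r=11 sphere slices to a regular 16-gon of circumradius 10.974 (√(r²−h²) with h=0.76 from center); (rotated 5° about Z; rotation is an isometry so areas/perimeters/island counts are preserved). The result has 1 disconnected region.

1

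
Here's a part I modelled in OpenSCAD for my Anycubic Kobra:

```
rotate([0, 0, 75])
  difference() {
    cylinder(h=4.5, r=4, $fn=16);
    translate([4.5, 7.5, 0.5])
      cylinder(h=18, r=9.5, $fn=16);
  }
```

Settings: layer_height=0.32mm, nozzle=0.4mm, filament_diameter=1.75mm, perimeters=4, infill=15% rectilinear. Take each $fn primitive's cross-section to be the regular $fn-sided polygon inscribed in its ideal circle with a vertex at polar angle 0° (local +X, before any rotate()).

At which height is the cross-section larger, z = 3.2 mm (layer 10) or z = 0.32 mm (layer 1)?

Layer 10 (z = 3.2): the r=4 cylinder contributes a regular 16-gon of circumradius 4 (area = (16/2)·4.000²·sin(360°/16) = 48.98 mm²); the cylinder at (4.5, 7.5): section is a regular 16-gon, circumradius r=9.5 (area = (16/2)·9.500²·sin(360°/16) = 276.30 mm²); After the difference (first − rest): starting from the r=4 cylinder (48.98 mm²), the r=9.5 cylinder at (4.5, 7.5) partially overlaps it — only the 27.20 mm² overlap (of its 276.30 mm²) is removed, clipping the outline — area = 21.78 mm²; (whole slice rotated 75° about Z — lengths, areas and connectivity unchanged). So its area = 21.78 mm². Layer 1 (z = 0.32): the r=4 cylinder contributes a regular 16-gon of circumradius 4 (area = (16/2)·4.000²·sin(360°/16) = 48.98 mm²); the cylinder at (4.5, 7.5) is not intersected at this z (z outside [0.5, 18.5]); After the difference (first − rest): none of the subtracted shapes is present at this height, so the r=4 cylinder is unchanged — area = 48.98 mm²; (rotated 75° about Z; rotation is an isometry so areas/perimeters/island counts are preserved). So its area = 48.98 mm². Layer 1 is larger (48.98 vs 21.78 mm²).

layer 1 (z = 0.32 mm)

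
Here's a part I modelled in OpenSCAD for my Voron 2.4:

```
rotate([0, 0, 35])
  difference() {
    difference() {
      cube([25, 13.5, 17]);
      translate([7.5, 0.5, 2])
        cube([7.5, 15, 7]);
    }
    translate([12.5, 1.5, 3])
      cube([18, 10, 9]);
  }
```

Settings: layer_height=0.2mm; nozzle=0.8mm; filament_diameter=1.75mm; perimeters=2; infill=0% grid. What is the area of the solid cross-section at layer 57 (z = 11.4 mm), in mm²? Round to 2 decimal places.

At z = 11.4 mm: the cube is present — its section is the full 25×13.5 rectangle (area 337.50 mm²); the cube at (7.5, 0.5) is not intersected at this z (z outside [2, 9]); Taking the first minus the rest: none of the subtracted shapes is present at this height, so the 25×13.5 cube is unchanged — area = 337.50 mm²; the 18×10 cube at (12.5, 1.5) contributes its full rectangle (area 180.00 mm²); After the difference (first − rest): starting from that combined region (337.50 mm²), the 18×10 cube at (12.5, 1.5) partially overlaps it — only the 125.00 mm² overlap (of its 180.00 mm²) is removed, clipping the outline — area = 212.50 mm²; (whole slice rotated 35° about Z — lengths, areas and connectivity unchanged). Overall, the cross-section is a single solid region. Net area = 212.50 mm².

212.50 mm²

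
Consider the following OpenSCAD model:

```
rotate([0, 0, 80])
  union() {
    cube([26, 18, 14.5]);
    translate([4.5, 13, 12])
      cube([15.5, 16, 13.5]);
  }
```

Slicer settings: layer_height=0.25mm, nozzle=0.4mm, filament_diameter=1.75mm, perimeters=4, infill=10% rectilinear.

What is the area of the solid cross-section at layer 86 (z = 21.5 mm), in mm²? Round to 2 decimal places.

248.00 mm²

At z = 21.5 mm: the cube is absent (z outside [0, 14.5]); the cube at (4.5, 13) (footprint 15.5×16) is included at this height (area 248.00 mm²); Combining (union): only the 15.5×16 cube at (4.5, 13) is present, so the union is just that shape — area = 248.00 mm²; (rotated 80° about Z; rotation is an isometry so areas/perimeters/island counts are preserved). Overall, the cross-section is a single solid region. Net area = 248.00 mm².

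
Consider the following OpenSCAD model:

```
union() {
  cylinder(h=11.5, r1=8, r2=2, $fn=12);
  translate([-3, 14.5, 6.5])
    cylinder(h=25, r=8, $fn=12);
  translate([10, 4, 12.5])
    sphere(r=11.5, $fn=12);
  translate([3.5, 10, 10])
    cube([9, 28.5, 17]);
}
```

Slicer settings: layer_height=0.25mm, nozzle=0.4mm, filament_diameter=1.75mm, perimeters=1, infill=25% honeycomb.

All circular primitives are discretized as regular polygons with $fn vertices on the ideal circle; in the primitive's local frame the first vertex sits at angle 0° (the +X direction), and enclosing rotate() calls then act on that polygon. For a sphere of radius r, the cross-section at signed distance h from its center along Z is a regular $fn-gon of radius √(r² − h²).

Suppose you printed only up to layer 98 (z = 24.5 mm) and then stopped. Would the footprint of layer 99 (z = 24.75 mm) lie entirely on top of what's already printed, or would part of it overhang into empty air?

entirely on top

Compare the two slices. At z = 24.5: the cone is absent (z outside [0, 11.5]); the r=8 cylinder at (-3, 14.5) contributes a regular 12-gon of circumradius 8 (area = (12/2)·8.000²·sin(360°/12) = 192.00 mm²); the sphere at (10, 4) does not reach this height (|z−center|=12.000 > r=11.5); the 9×28.5 cube at (3.5, 10) contributes its full rectangle (area 256.50 mm²); Combining (union): the regions partially overlap — summed areas 448.50 mm² minus the doubly-counted overlap 7.90 mm² gives 440.60 mm² — area = 440.60 mm². At z = 24.75: the cone is absent (z outside [0, 11.5]); the cylinder at (-3, 14.5): section is a regular 12-gon, circumradius r=8 (area = (12/2)·8.000²·sin(360°/12) = 192.00 mm²); the sphere at (10, 4) is absent (|z−center|=12.250 > r=11.5); the 9×28.5 cube at (3.5, 10) contributes its full rectangle (area 256.50 mm²); Taking the union: the regions partially overlap — summed areas 448.50 mm² minus the doubly-counted overlap 7.90 mm² gives 440.60 mm² — area = 440.60 mm². Checking containment: the cross-section at z = 24.75 is a subset of the cross-section at z = 24.5.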